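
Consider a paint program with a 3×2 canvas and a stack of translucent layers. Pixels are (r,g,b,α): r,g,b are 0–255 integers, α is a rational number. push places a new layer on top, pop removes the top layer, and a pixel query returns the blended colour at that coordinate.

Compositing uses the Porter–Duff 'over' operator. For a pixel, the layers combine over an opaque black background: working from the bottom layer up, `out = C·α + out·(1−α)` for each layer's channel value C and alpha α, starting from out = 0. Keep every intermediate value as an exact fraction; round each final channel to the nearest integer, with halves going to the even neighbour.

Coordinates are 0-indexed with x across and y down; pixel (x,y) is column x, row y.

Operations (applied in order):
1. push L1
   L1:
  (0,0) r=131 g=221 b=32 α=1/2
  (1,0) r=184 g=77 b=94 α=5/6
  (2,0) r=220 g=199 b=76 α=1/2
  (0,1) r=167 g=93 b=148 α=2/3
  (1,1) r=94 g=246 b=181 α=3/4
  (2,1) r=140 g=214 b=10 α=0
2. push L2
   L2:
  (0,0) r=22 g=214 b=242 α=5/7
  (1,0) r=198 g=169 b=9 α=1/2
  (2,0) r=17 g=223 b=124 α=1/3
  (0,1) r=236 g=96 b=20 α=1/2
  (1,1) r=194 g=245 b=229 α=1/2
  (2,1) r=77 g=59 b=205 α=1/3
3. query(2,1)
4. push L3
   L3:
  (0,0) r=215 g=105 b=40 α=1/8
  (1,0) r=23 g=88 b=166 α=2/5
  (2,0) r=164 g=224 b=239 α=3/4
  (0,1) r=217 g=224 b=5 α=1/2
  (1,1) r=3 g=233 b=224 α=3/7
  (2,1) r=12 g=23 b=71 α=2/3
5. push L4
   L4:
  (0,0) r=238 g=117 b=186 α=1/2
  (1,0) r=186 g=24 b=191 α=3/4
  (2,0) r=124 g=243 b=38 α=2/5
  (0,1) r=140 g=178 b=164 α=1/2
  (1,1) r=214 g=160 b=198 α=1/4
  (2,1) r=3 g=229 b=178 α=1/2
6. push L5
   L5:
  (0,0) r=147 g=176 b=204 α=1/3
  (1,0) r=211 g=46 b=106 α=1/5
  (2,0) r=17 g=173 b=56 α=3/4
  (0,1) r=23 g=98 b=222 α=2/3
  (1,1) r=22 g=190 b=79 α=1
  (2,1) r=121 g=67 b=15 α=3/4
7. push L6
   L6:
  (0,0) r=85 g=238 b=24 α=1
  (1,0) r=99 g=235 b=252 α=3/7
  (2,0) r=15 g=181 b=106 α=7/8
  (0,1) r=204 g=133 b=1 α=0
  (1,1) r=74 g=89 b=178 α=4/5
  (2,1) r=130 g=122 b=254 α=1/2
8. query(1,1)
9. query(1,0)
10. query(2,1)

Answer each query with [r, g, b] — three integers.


query (2,1) [L1,L2] — begin 0,0,0
+L1 (α=0) → [0, 0, 0]
+L2 (α=1/3) → [77/3, 59/3, 205/3]
= [26, 20, 68]

(1,1) stack=L1,L2,L3,L4,L5,L6; from [0,0,0]:
L1 α=3/4: [141/2, 369/2, 543/4]
L2 α=1/2: [529/4, 859/4, 1459/8]
L3 α=3/7: [538/7, 1558/7, 2803/14]
L4 α=1/4: [778/7, 2897/14, 11181/56]
L5 α=1: [22, 190, 79]
L6 α=4/5: [318/5, 546/5, 791/5]
= [64, 109, 158]

at x=1,y=0 over L1,L2,L3,L4,L5,L6:
+L1 (α=5/6) → [460/3, 385/6, 235/3]
+L2 (α=1/2) → [527/3, 1399/12, 131/3]
+L3 (α=2/5) → [573/5, 2103/20, 463/5]
+L4 (α=3/4) → [3363/20, 3543/80, 832/5]
+L5 (α=1/5) → [4418/25, 4463/100, 3858/25]
+L6 (α=3/7) → [25097/175, 22088/175, 34332/175]
→ [143, 126, 196]

query (2,1) [L1,L2,L3,L4,L5,L6] — begin 0,0,0
L1 α=0: [0, 0, 0]
L2 α=1/3: [77/3, 59/3, 205/3]
L3 α=2/3: [149/9, 197/9, 631/9]
L4 α=1/2: [88/9, 1129/9, 2233/18]
L5 α=3/4: [3355/36, 1469/18, 3043/72]
L6 α=1/2: [8035/72, 3665/36, 21331/144]
= [112, 102, 148]


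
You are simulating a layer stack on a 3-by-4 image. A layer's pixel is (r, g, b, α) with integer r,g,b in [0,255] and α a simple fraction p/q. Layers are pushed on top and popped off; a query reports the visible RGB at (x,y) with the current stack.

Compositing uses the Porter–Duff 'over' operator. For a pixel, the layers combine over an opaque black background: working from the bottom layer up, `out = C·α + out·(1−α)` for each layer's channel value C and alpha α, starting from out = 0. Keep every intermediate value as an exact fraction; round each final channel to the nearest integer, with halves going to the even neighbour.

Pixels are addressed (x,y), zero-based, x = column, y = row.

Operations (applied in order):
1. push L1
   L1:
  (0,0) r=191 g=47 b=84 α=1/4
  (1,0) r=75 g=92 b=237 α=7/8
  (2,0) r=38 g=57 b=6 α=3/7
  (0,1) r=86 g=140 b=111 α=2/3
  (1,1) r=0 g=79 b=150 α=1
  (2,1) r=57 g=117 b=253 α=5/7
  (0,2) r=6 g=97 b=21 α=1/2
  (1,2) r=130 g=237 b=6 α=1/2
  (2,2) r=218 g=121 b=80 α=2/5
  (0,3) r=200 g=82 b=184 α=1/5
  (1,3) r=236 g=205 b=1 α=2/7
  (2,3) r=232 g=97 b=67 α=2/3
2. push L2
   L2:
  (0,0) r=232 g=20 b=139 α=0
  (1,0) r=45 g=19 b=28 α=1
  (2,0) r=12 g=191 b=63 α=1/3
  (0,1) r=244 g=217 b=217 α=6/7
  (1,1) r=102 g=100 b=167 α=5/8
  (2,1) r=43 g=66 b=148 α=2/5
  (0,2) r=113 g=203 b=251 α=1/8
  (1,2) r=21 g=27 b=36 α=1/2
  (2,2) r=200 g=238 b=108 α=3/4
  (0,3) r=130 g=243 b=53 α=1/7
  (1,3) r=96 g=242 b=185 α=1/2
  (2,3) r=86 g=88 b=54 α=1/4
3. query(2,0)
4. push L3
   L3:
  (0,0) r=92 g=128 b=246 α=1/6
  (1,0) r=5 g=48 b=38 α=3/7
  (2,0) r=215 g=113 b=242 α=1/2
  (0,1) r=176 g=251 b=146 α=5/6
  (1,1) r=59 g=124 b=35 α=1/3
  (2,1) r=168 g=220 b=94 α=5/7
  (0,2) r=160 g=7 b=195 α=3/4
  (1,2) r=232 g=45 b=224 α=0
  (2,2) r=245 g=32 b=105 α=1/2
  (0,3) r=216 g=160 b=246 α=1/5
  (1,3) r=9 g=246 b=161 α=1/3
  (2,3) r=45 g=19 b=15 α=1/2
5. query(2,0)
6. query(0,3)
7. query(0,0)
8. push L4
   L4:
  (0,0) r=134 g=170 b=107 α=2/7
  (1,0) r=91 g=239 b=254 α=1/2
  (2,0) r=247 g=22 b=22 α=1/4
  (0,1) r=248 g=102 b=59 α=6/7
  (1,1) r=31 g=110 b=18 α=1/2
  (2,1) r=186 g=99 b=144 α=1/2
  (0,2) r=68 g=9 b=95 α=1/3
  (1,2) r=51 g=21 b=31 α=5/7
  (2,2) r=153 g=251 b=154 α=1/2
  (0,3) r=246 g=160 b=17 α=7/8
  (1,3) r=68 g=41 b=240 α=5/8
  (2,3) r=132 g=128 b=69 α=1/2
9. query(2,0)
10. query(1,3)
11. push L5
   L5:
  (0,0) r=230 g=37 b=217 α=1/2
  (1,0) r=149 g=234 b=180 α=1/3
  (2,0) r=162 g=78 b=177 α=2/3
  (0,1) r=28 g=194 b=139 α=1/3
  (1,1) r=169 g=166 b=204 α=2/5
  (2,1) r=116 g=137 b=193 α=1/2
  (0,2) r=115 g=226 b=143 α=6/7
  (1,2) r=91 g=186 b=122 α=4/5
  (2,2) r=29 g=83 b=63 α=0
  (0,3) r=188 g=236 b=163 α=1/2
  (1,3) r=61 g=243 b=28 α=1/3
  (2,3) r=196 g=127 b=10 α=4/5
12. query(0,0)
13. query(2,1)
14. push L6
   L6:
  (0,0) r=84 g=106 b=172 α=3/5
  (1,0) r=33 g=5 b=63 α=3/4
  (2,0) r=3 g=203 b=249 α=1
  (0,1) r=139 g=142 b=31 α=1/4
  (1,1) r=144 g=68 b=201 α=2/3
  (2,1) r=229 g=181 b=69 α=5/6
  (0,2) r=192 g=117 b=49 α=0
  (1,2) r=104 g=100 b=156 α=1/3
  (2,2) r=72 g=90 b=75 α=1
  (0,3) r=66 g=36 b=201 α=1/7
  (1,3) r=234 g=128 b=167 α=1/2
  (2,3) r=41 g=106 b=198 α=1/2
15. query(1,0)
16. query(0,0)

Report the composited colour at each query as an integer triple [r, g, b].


(2,0) stack=L1,L2; from [0,0,0]:
+L1 (α=3/7) → [114/7, 171/7, 18/7]
+L2 (α=1/3) → [104/7, 1679/21, 159/7]
rounded: [15, 80, 23]

at x=2,y=0 over L1,L2,L3:
after L1 α=3/7: [114/7, 171/7, 18/7]
after L2 α=1/3: [104/7, 1679/21, 159/7]
after L3 α=1/2: [1609/14, 2026/21, 1853/14]
→ [115, 96, 132]

at x=0,y=3 over L1,L2,L3:
+L1 (α=1/5) → [40, 82/5, 184/5]
+L2 (α=1/7) → [370/7, 1707/35, 1369/35]
+L3 (α=1/5) → [2992/35, 12428/175, 14086/175]
→ [85, 71, 80]

(0,0) stack=L1,L2,L3; from [0,0,0]:
+L1 (α=1/4) → [191/4, 47/4, 21]
+L2 (α=0) → [191/4, 47/4, 21]
+L3 (α=1/6) → [441/8, 249/8, 117/2]
→ [55, 31, 58]

query (2,0) [L1,L2,L3,L4] — begin 0,0,0
after L1 α=3/7: [114/7, 171/7, 18/7]
after L2 α=1/3: [104/7, 1679/21, 159/7]
after L3 α=1/2: [1609/14, 2026/21, 1853/14]
after L4 α=1/4: [8285/56, 545/7, 5867/56]
rounded: [148, 78, 105]

(1,3) stack=L1,L2,L3,L4; from [0,0,0]:
after L1 α=2/7: [472/7, 410/7, 2/7]
after L2 α=1/2: [572/7, 1052/7, 1297/14]
after L3 α=1/3: [1207/21, 3826/21, 808/7]
after L4 α=5/8: [3587/56, 5261/56, 1353/7]
→ [64, 94, 193]

(0,0) stack=L1,L2,L3,L4,L5; from [0,0,0]:
L1 α=1/4: [191/4, 47/4, 21]
L2 α=0: [191/4, 47/4, 21]
L3 α=1/6: [441/8, 249/8, 117/2]
L4 α=2/7: [4349/56, 3965/56, 1013/14]
L5 α=1/2: [17229/112, 6037/112, 4051/28]
= [154, 54, 145]

(2,1) stack=L1,L2,L3,L4,L5; from [0,0,0]:
after L1 α=5/7: [285/7, 585/7, 1265/7]
after L2 α=2/5: [1457/35, 2679/35, 5867/35]
after L3 α=5/7: [32314/245, 43858/245, 28184/245]
after L4 α=1/2: [38942/245, 68113/490, 31732/245]
after L5 α=1/2: [33681/245, 135243/980, 79017/490]
rounded: [137, 138, 161]

at x=1,y=0 over L1,L2,L3,L4,L5,L6:
L1 α=7/8: [525/8, 161/2, 1659/8]
L2 α=1: [45, 19, 28]
L3 α=3/7: [195/7, 220/7, 226/7]
L4 α=1/2: [416/7, 1893/14, 1002/7]
L5 α=1/3: [625/7, 1177/7, 1088/7]
L6 α=3/4: [659/14, 641/14, 2411/28]
= [47, 46, 86]

at x=0,y=0 over L1,L2,L3,L4,L5,L6:
L1 α=1/4: [191/4, 47/4, 21]
L2 α=0: [191/4, 47/4, 21]
L3 α=1/6: [441/8, 249/8, 117/2]
L4 α=2/7: [4349/56, 3965/56, 1013/14]
L5 α=1/2: [17229/112, 6037/112, 4051/28]
L6 α=3/5: [31341/280, 4769/56, 2255/14]
→ [112, 85, 161]


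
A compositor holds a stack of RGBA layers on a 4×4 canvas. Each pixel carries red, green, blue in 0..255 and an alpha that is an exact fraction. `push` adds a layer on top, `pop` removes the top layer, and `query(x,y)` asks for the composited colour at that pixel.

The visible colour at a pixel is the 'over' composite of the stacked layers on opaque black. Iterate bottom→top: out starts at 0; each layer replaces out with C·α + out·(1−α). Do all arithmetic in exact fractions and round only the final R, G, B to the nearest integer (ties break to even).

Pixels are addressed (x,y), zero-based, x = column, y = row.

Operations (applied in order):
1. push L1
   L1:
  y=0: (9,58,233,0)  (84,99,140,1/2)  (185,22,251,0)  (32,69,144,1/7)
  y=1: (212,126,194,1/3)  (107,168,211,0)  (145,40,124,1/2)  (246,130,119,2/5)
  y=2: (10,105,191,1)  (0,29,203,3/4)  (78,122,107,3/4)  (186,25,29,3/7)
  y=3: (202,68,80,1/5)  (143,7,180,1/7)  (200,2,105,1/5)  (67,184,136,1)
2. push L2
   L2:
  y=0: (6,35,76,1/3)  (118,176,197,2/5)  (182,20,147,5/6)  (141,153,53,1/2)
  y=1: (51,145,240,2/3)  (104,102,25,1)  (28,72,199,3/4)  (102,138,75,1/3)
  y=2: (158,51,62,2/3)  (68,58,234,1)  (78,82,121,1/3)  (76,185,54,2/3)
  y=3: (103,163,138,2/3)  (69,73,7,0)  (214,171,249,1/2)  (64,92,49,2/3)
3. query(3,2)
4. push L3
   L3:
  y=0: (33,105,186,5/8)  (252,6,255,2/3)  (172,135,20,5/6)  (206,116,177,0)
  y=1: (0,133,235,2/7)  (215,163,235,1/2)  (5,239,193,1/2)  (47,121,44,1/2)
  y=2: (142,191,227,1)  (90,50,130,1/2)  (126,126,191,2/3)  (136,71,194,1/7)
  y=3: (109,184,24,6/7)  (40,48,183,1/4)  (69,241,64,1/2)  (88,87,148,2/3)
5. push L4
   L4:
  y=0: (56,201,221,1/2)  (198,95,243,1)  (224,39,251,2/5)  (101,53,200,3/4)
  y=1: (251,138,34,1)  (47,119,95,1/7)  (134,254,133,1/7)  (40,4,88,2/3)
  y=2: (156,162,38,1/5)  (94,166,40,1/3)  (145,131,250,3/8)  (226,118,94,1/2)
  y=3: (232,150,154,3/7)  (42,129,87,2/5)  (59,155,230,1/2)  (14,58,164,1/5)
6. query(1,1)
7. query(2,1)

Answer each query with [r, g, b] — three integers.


at x=3,y=2 over L1,L2:
+L1 (α=3/7) → [558/7, 75/7, 87/7]
+L2 (α=2/3) → [1622/21, 2665/21, 281/7]
→ [77, 127, 40]

(1,1) stack=L1,L2,L3,L4; from [0,0,0]:
L1 α=0: [0, 0, 0]
L2 α=1: [104, 102, 25]
L3 α=1/2: [319/2, 265/2, 130]
L4 α=1/7: [1004/7, 914/7, 125]
= [143, 131, 125]

at x=2,y=1 over L1,L2,L3,L4:
L1 α=1/2: [145/2, 20, 62]
L2 α=3/4: [313/8, 59, 659/4]
L3 α=1/2: [353/16, 149, 1431/8]
L4 α=1/7: [2131/56, 164, 4825/28]
→ [38, 164, 172]


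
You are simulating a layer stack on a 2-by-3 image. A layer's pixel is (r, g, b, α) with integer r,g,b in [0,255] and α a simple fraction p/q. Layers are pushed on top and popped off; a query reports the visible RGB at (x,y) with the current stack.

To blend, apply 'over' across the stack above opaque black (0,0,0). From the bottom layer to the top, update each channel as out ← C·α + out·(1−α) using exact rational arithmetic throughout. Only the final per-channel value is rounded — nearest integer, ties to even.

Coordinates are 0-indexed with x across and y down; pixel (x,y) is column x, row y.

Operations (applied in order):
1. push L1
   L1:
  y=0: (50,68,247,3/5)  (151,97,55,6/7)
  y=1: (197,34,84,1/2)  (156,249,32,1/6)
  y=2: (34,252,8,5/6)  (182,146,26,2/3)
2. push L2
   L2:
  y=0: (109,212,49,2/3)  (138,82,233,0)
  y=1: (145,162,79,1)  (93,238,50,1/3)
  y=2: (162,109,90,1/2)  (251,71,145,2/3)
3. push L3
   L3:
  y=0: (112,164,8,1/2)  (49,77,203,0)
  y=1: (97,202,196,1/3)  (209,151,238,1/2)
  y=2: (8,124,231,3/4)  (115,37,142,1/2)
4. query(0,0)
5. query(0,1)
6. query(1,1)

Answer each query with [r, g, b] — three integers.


query (0,0) [L1,L2,L3] — begin 0,0,0
L1 α=3/5: [30, 204/5, 741/5]
L2 α=2/3: [248/3, 2324/15, 1231/15]
L3 α=1/2: [292/3, 2392/15, 1351/30]
= [97, 159, 45]

(0,1) stack=L1,L2,L3; from [0,0,0]:
after L1 α=1/2: [197/2, 17, 42]
after L2 α=1: [145, 162, 79]
after L3 α=1/3: [129, 526/3, 118]
rounded: [129, 175, 118]

at x=1,y=1 over L1,L2,L3:
+L1 (α=1/6) → [26, 83/2, 16/3]
+L2 (α=1/3) → [145/3, 107, 182/9]
+L3 (α=1/2) → [386/3, 129, 1162/9]
→ [129, 129, 129]


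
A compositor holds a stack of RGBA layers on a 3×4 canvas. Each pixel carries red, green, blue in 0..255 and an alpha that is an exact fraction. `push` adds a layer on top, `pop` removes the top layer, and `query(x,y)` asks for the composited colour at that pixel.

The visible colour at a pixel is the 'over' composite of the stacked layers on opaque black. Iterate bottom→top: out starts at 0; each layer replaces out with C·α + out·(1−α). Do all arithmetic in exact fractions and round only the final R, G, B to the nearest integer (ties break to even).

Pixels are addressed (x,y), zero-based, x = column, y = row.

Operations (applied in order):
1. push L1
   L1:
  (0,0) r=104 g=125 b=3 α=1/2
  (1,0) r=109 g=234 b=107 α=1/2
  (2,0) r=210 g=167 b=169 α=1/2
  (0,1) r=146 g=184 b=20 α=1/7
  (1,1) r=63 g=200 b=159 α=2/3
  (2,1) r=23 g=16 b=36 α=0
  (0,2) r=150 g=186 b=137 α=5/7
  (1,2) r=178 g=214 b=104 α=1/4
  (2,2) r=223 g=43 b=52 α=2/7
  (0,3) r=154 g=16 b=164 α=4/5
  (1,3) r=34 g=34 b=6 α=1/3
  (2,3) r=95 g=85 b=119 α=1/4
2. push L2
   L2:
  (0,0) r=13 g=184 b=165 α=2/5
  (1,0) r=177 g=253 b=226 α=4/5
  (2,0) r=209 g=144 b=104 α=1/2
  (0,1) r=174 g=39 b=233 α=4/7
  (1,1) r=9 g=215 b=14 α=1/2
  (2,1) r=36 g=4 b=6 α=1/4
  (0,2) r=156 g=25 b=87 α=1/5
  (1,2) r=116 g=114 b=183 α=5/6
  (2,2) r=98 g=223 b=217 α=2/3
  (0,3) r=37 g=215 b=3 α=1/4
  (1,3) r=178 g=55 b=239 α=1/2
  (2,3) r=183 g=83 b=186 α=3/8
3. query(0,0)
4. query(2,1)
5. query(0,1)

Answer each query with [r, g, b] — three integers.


query (0,0) [L1,L2] — begin 0,0,0
L1 α=1/2: [52, 125/2, 3/2]
L2 α=2/5: [182/5, 1111/10, 669/10]
= [36, 111, 67]

at x=2,y=1 over L1,L2:
+L1 (α=0) → [0, 0, 0]
+L2 (α=1/4) → [9, 1, 3/2]
rounded: [9, 1, 2]

(0,1) stack=L1,L2; from [0,0,0]:
L1 α=1/7: [146/7, 184/7, 20/7]
L2 α=4/7: [5310/49, 1644/49, 6584/49]
= [108, 34, 134]


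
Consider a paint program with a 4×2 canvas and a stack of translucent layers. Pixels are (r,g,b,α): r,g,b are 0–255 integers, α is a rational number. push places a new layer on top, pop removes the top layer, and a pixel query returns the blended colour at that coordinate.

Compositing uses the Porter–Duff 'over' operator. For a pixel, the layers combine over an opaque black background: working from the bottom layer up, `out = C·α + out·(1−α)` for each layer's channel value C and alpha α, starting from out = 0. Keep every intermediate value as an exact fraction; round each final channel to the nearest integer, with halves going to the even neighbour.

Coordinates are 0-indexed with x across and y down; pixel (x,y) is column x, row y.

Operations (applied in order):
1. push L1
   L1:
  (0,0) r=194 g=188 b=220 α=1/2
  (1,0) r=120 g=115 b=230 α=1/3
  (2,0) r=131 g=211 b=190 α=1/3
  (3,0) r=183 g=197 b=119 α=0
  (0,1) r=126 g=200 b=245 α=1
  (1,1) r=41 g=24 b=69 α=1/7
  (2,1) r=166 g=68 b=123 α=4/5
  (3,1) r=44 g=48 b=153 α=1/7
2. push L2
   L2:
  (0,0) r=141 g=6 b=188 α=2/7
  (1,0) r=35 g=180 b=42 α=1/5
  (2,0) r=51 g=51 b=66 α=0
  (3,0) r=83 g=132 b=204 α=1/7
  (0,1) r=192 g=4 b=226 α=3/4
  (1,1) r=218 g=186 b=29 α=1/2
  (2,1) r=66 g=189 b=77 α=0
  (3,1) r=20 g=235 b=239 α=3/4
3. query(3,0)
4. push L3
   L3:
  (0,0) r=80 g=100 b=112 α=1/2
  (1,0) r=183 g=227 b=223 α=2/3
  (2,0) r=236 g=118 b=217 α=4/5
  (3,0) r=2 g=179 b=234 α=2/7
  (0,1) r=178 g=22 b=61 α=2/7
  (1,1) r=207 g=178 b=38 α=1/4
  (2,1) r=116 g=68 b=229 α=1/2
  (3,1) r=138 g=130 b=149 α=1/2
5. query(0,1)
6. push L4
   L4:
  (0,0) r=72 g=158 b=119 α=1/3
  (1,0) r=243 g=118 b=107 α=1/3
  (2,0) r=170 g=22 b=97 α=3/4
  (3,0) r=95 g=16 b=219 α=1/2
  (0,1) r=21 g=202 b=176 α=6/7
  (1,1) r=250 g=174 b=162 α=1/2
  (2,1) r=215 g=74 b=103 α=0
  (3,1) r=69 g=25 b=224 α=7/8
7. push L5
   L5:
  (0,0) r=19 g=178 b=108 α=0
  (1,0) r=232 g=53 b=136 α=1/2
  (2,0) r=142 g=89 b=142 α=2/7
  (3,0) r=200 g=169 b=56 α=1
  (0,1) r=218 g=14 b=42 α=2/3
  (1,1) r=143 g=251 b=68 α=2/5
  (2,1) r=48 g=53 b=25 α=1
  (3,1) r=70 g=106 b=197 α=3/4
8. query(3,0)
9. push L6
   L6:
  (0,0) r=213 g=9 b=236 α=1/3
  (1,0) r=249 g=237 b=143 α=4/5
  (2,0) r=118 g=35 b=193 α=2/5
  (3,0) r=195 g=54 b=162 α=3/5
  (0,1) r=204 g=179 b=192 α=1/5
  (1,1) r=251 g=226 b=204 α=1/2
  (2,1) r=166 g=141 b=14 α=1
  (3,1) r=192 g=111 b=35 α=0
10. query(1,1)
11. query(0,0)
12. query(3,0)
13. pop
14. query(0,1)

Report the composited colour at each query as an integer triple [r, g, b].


(3,0) stack=L1,L2; from [0,0,0]:
after L1 α=0: [0, 0, 0]
after L2 α=1/7: [83/7, 132/7, 204/7]
= [12, 19, 29]

at x=0,y=1 over L1,L2,L3:
after L1 α=1: [126, 200, 245]
after L2 α=3/4: [351/2, 53, 923/4]
after L3 α=2/7: [2467/14, 309/7, 729/4]
= [176, 44, 182]

query (3,0) [L1,L2,L3,L4,L5] — begin 0,0,0
L1 α=0: [0, 0, 0]
L2 α=1/7: [83/7, 132/7, 204/7]
L3 α=2/7: [443/49, 3166/49, 4296/49]
L4 α=1/2: [2549/49, 1975/49, 15027/98]
L5 α=1: [200, 169, 56]
→ [200, 169, 56]

at x=1,y=1 over L1,L2,L3,L4,L5,L6:
L1 α=1/7: [41/7, 24/7, 69/7]
L2 α=1/2: [1567/14, 663/7, 136/7]
L3 α=1/4: [7599/56, 3235/28, 337/14]
L4 α=1/2: [21599/112, 8107/56, 2605/28]
L5 α=2/5: [96829/560, 52433/280, 11623/140]
L6 α=1/2: [237389/1120, 115713/560, 40183/280]
= [212, 207, 144]

(0,0) stack=L1,L2,L3,L4,L5,L6; from [0,0,0]:
+L1 (α=1/2) → [97, 94, 110]
+L2 (α=2/7) → [767/7, 482/7, 926/7]
+L3 (α=1/2) → [1327/14, 591/7, 855/7]
+L4 (α=1/3) → [1831/21, 2288/21, 2543/21]
+L5 (α=0) → [1831/21, 2288/21, 2543/21]
+L6 (α=1/3) → [8135/63, 4765/63, 10042/63]
rounded: [129, 76, 159]

query (3,0) [L1,L2,L3,L4,L5,L6] — begin 0,0,0
after L1 α=0: [0, 0, 0]
after L2 α=1/7: [83/7, 132/7, 204/7]
after L3 α=2/7: [443/49, 3166/49, 4296/49]
after L4 α=1/2: [2549/49, 1975/49, 15027/98]
after L5 α=1: [200, 169, 56]
after L6 α=3/5: [197, 100, 598/5]
→ [197, 100, 120]

query (0,1) [L1,L2,L3,L4,L5] — begin 0,0,0
after L1 α=1: [126, 200, 245]
after L2 α=3/4: [351/2, 53, 923/4]
after L3 α=2/7: [2467/14, 309/7, 729/4]
after L4 α=6/7: [4231/98, 8793/49, 4953/28]
after L5 α=2/3: [15653/98, 10165/147, 2435/28]
= [160, 69, 87]


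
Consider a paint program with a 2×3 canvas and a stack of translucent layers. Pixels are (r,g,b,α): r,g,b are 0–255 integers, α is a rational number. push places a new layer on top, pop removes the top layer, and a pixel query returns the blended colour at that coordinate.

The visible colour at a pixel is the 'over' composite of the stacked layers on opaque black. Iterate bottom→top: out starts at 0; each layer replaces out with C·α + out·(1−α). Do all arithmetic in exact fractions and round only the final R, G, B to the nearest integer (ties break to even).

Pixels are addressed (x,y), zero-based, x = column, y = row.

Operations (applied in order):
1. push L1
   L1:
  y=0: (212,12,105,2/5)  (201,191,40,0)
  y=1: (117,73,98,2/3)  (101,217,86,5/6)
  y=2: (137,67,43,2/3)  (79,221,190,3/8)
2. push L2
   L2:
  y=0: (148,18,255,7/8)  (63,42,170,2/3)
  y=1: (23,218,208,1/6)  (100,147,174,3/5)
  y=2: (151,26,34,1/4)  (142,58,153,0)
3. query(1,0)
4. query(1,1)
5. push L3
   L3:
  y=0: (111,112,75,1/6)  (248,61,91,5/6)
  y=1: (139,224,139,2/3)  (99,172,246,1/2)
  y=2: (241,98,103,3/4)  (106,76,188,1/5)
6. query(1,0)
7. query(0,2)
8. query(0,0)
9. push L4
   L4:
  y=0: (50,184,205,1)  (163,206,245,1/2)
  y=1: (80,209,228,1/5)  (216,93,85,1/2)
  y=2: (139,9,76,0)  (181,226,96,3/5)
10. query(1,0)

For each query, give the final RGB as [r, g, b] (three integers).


at x=1,y=0 over L1,L2:
after L1 α=0: [0, 0, 0]
after L2 α=2/3: [42, 28, 340/3]
rounded: [42, 28, 113]

(1,1) stack=L1,L2; from [0,0,0]:
after L1 α=5/6: [505/6, 1085/6, 215/3]
after L2 α=3/5: [281/3, 2408/15, 1996/15]
= [94, 161, 133]

(1,0) stack=L1,L2,L3; from [0,0,0]:
L1 α=0: [0, 0, 0]
L2 α=2/3: [42, 28, 340/3]
L3 α=5/6: [641/3, 111/2, 1705/18]
→ [214, 56, 95]

(0,2) stack=L1,L2,L3; from [0,0,0]:
after L1 α=2/3: [274/3, 134/3, 86/3]
after L2 α=1/4: [425/4, 40, 30]
after L3 α=3/4: [3317/16, 167/2, 339/4]
= [207, 84, 85]

query (0,0) [L1,L2,L3] — begin 0,0,0
L1 α=2/5: [424/5, 24/5, 42]
L2 α=7/8: [1401/10, 327/20, 1827/8]
L3 α=1/6: [541/4, 775/24, 3245/16]
→ [135, 32, 203]

query (1,0) [L1,L2,L3,L4] — begin 0,0,0
L1 α=0: [0, 0, 0]
L2 α=2/3: [42, 28, 340/3]
L3 α=5/6: [641/3, 111/2, 1705/18]
L4 α=1/2: [565/3, 523/4, 6115/36]
rounded: [188, 131, 170]


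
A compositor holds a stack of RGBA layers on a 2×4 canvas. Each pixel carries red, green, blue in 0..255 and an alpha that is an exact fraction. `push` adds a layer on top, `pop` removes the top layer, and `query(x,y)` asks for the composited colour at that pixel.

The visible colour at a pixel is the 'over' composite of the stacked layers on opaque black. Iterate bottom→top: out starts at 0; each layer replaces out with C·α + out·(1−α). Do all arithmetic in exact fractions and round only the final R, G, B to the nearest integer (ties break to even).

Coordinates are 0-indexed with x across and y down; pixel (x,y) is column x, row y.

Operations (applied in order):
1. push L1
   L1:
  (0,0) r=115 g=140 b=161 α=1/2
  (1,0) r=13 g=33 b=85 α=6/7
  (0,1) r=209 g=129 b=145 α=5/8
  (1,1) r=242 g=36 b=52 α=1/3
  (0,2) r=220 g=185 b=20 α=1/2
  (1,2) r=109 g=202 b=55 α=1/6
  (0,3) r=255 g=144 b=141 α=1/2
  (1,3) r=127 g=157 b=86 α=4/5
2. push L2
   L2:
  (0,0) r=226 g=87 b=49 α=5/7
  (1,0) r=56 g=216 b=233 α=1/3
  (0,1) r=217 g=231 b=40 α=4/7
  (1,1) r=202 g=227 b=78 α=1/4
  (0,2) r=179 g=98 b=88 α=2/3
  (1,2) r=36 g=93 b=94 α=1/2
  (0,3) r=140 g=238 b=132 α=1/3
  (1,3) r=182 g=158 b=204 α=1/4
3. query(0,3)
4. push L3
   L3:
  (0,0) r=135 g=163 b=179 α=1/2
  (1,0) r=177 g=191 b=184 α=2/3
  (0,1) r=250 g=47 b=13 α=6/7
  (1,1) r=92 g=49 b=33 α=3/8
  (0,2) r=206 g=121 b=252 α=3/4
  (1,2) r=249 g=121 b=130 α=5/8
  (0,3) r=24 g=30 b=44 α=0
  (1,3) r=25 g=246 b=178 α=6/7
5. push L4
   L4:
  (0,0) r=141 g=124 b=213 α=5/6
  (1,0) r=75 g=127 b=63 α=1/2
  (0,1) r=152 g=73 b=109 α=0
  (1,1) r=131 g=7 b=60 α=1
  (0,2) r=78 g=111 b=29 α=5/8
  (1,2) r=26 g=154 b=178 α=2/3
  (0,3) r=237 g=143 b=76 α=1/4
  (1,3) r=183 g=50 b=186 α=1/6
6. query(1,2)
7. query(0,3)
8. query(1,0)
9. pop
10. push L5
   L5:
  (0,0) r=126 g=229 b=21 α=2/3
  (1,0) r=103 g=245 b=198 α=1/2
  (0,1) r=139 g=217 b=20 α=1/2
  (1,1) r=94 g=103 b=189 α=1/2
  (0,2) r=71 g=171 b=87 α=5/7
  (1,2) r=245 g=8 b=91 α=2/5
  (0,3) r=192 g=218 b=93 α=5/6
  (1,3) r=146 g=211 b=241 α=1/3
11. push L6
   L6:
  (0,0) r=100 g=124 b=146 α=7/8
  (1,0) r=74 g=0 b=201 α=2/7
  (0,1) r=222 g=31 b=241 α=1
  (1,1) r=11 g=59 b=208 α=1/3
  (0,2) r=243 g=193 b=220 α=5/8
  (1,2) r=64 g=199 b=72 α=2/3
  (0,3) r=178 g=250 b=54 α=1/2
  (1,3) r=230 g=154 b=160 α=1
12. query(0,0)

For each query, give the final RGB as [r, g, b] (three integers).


(0,3) stack=L1,L2; from [0,0,0]:
L1 α=1/2: [255/2, 72, 141/2]
L2 α=1/3: [395/3, 382/3, 91]
→ [132, 127, 91]

query (1,2) [L1,L2,L3,L4] — begin 0,0,0
after L1 α=1/6: [109/6, 101/3, 55/6]
after L2 α=1/2: [325/12, 190/3, 619/12]
after L3 α=5/8: [5305/32, 795/8, 3219/32]
after L4 α=2/3: [2323/32, 3259/24, 14611/96]
rounded: [73, 136, 152]

query (0,3) [L1,L2,L3,L4] — begin 0,0,0
L1 α=1/2: [255/2, 72, 141/2]
L2 α=1/3: [395/3, 382/3, 91]
L3 α=0: [395/3, 382/3, 91]
L4 α=1/4: [158, 525/4, 349/4]
= [158, 131, 87]

at x=1,y=0 over L1,L2,L3,L4:
L1 α=6/7: [78/7, 198/7, 510/7]
L2 α=1/3: [548/21, 636/7, 2651/21]
L3 α=2/3: [7982/63, 3310/21, 10379/63]
L4 α=1/2: [12707/126, 5977/42, 7174/63]
rounded: [101, 142, 114]

(0,0) stack=L1,L2,L3,L5,L6; from [0,0,0]:
L1 α=1/2: [115/2, 70, 161/2]
L2 α=5/7: [1245/7, 575/7, 58]
L3 α=1/2: [1095/7, 858/7, 237/2]
L5 α=2/3: [953/7, 4064/21, 107/2]
L6 α=7/8: [5853/56, 5573/42, 2151/16]
→ [105, 133, 134]


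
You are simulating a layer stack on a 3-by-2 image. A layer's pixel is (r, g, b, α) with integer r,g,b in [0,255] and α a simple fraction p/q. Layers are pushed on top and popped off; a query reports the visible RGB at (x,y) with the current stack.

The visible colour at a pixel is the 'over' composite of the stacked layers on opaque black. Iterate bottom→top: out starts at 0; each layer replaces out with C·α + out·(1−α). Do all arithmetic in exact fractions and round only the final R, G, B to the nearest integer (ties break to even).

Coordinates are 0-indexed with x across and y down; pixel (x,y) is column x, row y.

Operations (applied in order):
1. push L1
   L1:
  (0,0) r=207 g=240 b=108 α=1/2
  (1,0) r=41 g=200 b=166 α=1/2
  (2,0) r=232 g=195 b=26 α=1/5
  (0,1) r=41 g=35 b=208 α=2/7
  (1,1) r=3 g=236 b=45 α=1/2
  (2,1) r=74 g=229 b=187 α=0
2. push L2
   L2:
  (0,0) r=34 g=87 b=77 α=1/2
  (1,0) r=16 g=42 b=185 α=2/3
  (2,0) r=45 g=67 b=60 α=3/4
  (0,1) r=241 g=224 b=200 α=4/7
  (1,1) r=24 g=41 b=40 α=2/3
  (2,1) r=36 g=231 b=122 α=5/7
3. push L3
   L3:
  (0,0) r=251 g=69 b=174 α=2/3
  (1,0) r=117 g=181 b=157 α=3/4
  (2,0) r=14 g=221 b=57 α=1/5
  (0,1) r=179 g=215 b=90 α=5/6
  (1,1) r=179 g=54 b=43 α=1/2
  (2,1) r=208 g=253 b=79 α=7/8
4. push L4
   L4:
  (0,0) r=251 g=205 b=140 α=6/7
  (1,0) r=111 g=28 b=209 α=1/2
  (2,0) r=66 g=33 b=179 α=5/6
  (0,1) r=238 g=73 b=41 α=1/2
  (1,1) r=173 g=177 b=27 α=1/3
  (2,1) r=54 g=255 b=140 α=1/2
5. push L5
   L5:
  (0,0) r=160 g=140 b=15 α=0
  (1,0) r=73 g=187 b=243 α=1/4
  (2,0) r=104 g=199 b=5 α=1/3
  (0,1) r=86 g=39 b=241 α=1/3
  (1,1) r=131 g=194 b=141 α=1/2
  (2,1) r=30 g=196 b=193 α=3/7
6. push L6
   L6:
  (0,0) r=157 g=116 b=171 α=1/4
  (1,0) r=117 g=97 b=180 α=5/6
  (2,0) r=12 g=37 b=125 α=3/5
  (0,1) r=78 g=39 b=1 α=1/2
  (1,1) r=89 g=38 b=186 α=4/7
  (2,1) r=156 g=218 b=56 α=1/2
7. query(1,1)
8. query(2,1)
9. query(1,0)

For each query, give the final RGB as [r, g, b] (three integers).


at x=1,y=1 over L1,L2,L3,L4,L5,L6:
+L1 (α=1/2) → [3/2, 118, 45/2]
+L2 (α=2/3) → [33/2, 200/3, 205/6]
+L3 (α=1/2) → [391/4, 181/3, 463/12]
+L4 (α=1/3) → [737/6, 893/9, 625/18]
+L5 (α=1/2) → [1523/12, 2639/18, 3163/36]
+L6 (α=4/7) → [421/4, 3551/42, 12091/84]
rounded: [105, 85, 144]

(2,1) stack=L1,L2,L3,L4,L5,L6; from [0,0,0]:
L1 α=0: [0, 0, 0]
L2 α=5/7: [180/7, 165, 610/7]
L3 α=7/8: [2593/14, 242, 4481/56]
L4 α=1/2: [3349/28, 497/2, 12321/112]
L5 α=3/7: [3979/49, 226, 28533/196]
L6 α=1/2: [11623/98, 222, 39509/392]
rounded: [119, 222, 101]

at x=1,y=0 over L1,L2,L3,L4,L5,L6:
L1 α=1/2: [41/2, 100, 83]
L2 α=2/3: [35/2, 184/3, 151]
L3 α=3/4: [737/8, 1813/12, 311/2]
L4 α=1/2: [1625/16, 2149/24, 729/4]
L5 α=1/4: [6043/64, 3645/32, 3159/16]
L6 α=5/6: [43483/384, 19165/192, 5853/32]
rounded: [113, 100, 183]


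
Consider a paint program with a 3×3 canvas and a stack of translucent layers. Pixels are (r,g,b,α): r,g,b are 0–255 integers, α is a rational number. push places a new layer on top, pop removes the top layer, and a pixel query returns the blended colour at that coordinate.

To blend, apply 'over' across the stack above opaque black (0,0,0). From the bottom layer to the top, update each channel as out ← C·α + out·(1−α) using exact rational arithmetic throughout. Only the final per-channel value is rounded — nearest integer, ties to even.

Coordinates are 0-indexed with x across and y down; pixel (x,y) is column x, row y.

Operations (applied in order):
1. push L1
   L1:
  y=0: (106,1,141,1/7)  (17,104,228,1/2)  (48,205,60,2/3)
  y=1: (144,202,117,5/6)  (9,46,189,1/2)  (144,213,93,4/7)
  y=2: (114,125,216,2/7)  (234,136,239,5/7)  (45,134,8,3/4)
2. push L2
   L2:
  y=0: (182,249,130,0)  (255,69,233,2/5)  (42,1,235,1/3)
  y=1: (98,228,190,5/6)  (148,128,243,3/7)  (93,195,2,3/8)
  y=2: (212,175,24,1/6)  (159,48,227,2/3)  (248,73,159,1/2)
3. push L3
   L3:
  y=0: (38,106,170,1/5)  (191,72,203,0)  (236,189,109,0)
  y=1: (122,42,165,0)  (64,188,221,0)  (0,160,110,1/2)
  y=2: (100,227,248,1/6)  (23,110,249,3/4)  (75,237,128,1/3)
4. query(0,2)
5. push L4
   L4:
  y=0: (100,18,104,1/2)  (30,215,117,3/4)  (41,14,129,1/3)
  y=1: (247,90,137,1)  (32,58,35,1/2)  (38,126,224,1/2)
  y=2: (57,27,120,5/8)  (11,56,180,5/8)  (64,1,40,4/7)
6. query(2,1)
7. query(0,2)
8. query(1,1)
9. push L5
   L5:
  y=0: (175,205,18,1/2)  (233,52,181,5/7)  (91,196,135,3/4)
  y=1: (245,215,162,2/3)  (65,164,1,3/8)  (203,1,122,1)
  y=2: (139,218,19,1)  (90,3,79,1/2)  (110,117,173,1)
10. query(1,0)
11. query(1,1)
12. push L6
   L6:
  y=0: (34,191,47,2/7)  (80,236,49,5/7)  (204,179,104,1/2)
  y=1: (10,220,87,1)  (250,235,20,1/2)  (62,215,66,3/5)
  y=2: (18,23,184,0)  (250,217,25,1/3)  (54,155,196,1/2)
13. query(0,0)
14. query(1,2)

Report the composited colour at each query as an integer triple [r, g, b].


query (0,2) [L1,L2,L3] — begin 0,0,0
+L1 (α=2/7) → [228/7, 250/7, 432/7]
+L2 (α=1/6) → [1312/21, 825/14, 388/7]
+L3 (α=1/6) → [4330/63, 7303/84, 1838/21]
→ [69, 87, 88]

at x=2,y=1 over L1,L2,L3,L4:
L1 α=4/7: [576/7, 852/7, 372/7]
L2 α=3/8: [4833/56, 8355/56, 951/28]
L3 α=1/2: [4833/112, 17315/112, 4031/56]
L4 α=1/2: [9089/224, 31427/224, 16575/112]
→ [41, 140, 148]

at x=0,y=2 over L1,L2,L3,L4:
+L1 (α=2/7) → [228/7, 250/7, 432/7]
+L2 (α=1/6) → [1312/21, 825/14, 388/7]
+L3 (α=1/6) → [4330/63, 7303/84, 1838/21]
+L4 (α=5/8) → [10315/168, 11083/224, 3019/28]
→ [61, 49, 108]

(1,1) stack=L1,L2,L3,L4; from [0,0,0]:
L1 α=1/2: [9/2, 23, 189/2]
L2 α=3/7: [66, 68, 1107/7]
L3 α=0: [66, 68, 1107/7]
L4 α=1/2: [49, 63, 676/7]
rounded: [49, 63, 97]

(1,0) stack=L1,L2,L3,L4,L5; from [0,0,0]:
after L1 α=1/2: [17/2, 52, 114]
after L2 α=2/5: [1071/10, 294/5, 808/5]
after L3 α=0: [1071/10, 294/5, 808/5]
after L4 α=3/4: [1971/40, 3519/20, 2563/20]
after L5 α=5/7: [25271/140, 6119/70, 1659/10]
rounded: [181, 87, 166]

query (1,1) [L1,L2,L3,L4,L5] — begin 0,0,0
after L1 α=1/2: [9/2, 23, 189/2]
after L2 α=3/7: [66, 68, 1107/7]
after L3 α=0: [66, 68, 1107/7]
after L4 α=1/2: [49, 63, 676/7]
after L5 α=3/8: [55, 807/8, 3401/56]
= [55, 101, 61]

at x=0,y=0 over L1,L2,L3,L4,L5,L6:
after L1 α=1/7: [106/7, 1/7, 141/7]
after L2 α=0: [106/7, 1/7, 141/7]
after L3 α=1/5: [138/7, 746/35, 1754/35]
after L4 α=1/2: [419/7, 688/35, 2697/35]
after L5 α=1/2: [822/7, 7863/70, 3327/70]
after L6 α=2/7: [4586/49, 13211/98, 4643/98]
= [94, 135, 47]

at x=1,y=2 over L1,L2,L3,L4,L5,L6:
L1 α=5/7: [1170/7, 680/7, 1195/7]
L2 α=2/3: [1132/7, 1352/21, 4373/21]
L3 α=3/4: [1615/28, 4141/42, 5015/21]
L4 α=5/8: [6385/224, 8061/112, 11315/56]
L5 α=1/2: [26545/448, 8397/224, 15739/112]
L6 α=1/3: [27515/224, 32701/336, 5713/56]
rounded: [123, 97, 102]


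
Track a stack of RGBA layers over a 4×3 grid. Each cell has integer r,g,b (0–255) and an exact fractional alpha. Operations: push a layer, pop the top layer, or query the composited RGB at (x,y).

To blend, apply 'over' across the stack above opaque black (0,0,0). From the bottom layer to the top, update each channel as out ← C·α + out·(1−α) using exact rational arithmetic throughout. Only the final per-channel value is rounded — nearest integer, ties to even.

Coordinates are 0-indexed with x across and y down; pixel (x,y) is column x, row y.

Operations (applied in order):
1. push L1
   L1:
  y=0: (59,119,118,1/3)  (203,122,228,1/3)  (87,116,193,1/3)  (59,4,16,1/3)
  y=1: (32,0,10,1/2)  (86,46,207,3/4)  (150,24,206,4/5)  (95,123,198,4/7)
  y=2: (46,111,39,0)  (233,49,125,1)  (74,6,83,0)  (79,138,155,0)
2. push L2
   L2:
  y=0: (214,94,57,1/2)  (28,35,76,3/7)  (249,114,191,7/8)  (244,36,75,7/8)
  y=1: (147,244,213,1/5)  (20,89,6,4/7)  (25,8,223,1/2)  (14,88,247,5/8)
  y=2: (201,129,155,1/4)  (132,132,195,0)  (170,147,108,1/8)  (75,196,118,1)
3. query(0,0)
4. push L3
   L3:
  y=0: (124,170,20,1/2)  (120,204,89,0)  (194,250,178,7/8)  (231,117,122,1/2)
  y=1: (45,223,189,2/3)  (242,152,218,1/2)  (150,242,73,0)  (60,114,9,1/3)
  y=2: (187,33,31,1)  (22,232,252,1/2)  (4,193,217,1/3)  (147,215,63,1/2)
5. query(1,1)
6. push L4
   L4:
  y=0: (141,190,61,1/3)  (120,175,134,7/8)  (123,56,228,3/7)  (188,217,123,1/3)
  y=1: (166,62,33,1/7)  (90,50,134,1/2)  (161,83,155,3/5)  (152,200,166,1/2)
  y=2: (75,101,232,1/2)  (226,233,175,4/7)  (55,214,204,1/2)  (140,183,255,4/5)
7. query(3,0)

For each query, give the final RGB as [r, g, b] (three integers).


(0,0) stack=L1,L2; from [0,0,0]:
after L1 α=1/3: [59/3, 119/3, 118/3]
after L2 α=1/2: [701/6, 401/6, 289/6]
→ [117, 67, 48]

query (1,1) [L1,L2,L3] — begin 0,0,0
+L1 (α=3/4) → [129/2, 69/2, 621/4]
+L2 (α=4/7) → [547/14, 919/14, 1959/28]
+L3 (α=1/2) → [3935/28, 3047/28, 8063/56]
rounded: [141, 109, 144]

at x=3,y=0 over L1,L2,L3,L4:
after L1 α=1/3: [59/3, 4/3, 16/3]
after L2 α=7/8: [5183/24, 95/3, 1591/24]
after L3 α=1/2: [10727/48, 223/3, 4519/48]
after L4 α=1/3: [15239/72, 1097/9, 7471/72]
= [212, 122, 104]


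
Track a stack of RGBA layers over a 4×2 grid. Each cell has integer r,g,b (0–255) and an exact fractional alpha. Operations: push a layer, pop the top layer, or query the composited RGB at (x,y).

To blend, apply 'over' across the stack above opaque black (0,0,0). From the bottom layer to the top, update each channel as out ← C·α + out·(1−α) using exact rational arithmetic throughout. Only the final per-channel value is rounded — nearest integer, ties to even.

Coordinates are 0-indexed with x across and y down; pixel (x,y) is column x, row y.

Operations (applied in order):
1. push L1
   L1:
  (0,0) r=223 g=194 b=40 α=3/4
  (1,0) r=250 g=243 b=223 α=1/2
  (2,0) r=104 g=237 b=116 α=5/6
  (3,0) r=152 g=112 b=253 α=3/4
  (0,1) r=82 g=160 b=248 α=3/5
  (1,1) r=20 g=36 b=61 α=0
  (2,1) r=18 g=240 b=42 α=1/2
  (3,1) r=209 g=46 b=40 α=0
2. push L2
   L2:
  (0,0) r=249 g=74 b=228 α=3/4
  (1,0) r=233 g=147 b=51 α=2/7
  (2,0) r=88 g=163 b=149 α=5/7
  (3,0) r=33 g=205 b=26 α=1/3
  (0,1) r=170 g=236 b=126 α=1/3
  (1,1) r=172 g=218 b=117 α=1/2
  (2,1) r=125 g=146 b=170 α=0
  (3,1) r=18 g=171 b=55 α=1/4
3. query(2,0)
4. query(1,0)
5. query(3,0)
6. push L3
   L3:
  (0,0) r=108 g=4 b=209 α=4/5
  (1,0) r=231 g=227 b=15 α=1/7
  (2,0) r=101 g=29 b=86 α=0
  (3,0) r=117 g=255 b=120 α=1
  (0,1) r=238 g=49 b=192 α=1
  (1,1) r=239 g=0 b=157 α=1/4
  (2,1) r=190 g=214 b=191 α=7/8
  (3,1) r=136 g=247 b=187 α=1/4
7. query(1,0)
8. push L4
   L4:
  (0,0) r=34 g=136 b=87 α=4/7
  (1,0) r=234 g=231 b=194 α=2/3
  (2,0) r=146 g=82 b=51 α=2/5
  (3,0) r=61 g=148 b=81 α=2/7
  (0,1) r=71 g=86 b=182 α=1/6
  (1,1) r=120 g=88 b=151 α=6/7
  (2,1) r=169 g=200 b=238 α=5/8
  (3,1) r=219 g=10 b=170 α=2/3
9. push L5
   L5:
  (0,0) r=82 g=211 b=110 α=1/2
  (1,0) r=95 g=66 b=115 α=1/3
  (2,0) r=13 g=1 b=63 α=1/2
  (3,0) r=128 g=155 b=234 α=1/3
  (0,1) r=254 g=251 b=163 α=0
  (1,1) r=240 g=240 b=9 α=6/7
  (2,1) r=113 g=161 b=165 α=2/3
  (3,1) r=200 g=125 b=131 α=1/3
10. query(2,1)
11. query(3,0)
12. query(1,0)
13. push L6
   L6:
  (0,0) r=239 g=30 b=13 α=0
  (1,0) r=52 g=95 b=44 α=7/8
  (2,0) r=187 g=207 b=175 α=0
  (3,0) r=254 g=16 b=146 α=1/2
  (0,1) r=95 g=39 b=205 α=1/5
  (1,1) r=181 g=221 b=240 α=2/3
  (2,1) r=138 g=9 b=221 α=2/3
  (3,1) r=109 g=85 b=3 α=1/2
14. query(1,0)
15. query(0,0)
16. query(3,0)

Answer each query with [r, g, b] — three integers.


(2,0) stack=L1,L2; from [0,0,0]:
L1 α=5/6: [260/3, 395/2, 290/3]
L2 α=5/7: [1840/21, 1210/7, 2815/21]
rounded: [88, 173, 134]

query (1,0) [L1,L2] — begin 0,0,0
+L1 (α=1/2) → [125, 243/2, 223/2]
+L2 (α=2/7) → [1091/7, 1803/14, 1319/14]
= [156, 129, 94]

query (3,0) [L1,L2] — begin 0,0,0
L1 α=3/4: [114, 84, 759/4]
L2 α=1/3: [87, 373/3, 811/6]
→ [87, 124, 135]

(1,0) stack=L1,L2,L3; from [0,0,0]:
L1 α=1/2: [125, 243/2, 223/2]
L2 α=2/7: [1091/7, 1803/14, 1319/14]
L3 α=1/7: [8163/49, 6998/49, 4062/49]
= [167, 143, 83]

(2,1) stack=L1,L2,L3,L4,L5; from [0,0,0]:
L1 α=1/2: [9, 120, 21]
L2 α=0: [9, 120, 21]
L3 α=7/8: [1339/8, 809/4, 679/4]
L4 α=5/8: [10777/64, 6427/32, 6797/32]
L5 α=2/3: [25241/192, 5577/32, 17357/96]
= [131, 174, 181]

query (3,0) [L1,L2,L3,L4,L5] — begin 0,0,0
+L1 (α=3/4) → [114, 84, 759/4]
+L2 (α=1/3) → [87, 373/3, 811/6]
+L3 (α=1) → [117, 255, 120]
+L4 (α=2/7) → [101, 1571/7, 762/7]
+L5 (α=1/3) → [110, 1409/7, 1054/7]
→ [110, 201, 151]

at x=1,y=0 over L1,L2,L3,L4,L5:
+L1 (α=1/2) → [125, 243/2, 223/2]
+L2 (α=2/7) → [1091/7, 1803/14, 1319/14]
+L3 (α=1/7) → [8163/49, 6998/49, 4062/49]
+L4 (α=2/3) → [10365/49, 29636/147, 23074/147]
+L5 (α=1/3) → [25385/147, 68974/441, 63053/441]
rounded: [173, 156, 143]

query (1,0) [L1,L2,L3,L4,L5,L6] — begin 0,0,0
after L1 α=1/2: [125, 243/2, 223/2]
after L2 α=2/7: [1091/7, 1803/14, 1319/14]
after L3 α=1/7: [8163/49, 6998/49, 4062/49]
after L4 α=2/3: [10365/49, 29636/147, 23074/147]
after L5 α=1/3: [25385/147, 68974/441, 63053/441]
after L6 α=7/8: [78893/1176, 362239/3528, 198881/3528]
rounded: [67, 103, 56]

(0,0) stack=L1,L2,L3,L4,L5,L6; from [0,0,0]:
after L1 α=3/4: [669/4, 291/2, 30]
after L2 α=3/4: [3657/16, 735/8, 357/2]
after L3 α=4/5: [10569/80, 863/40, 2029/10]
after L4 α=4/7: [42587/560, 24349/280, 9567/70]
after L5 α=1/2: [88507/1120, 83429/560, 17267/140]
after L6 α=0: [88507/1120, 83429/560, 17267/140]
→ [79, 149, 123]

query (3,0) [L1,L2,L3,L4,L5,L6] — begin 0,0,0
+L1 (α=3/4) → [114, 84, 759/4]
+L2 (α=1/3) → [87, 373/3, 811/6]
+L3 (α=1) → [117, 255, 120]
+L4 (α=2/7) → [101, 1571/7, 762/7]
+L5 (α=1/3) → [110, 1409/7, 1054/7]
+L6 (α=1/2) → [182, 1521/14, 1038/7]
→ [182, 109, 148]


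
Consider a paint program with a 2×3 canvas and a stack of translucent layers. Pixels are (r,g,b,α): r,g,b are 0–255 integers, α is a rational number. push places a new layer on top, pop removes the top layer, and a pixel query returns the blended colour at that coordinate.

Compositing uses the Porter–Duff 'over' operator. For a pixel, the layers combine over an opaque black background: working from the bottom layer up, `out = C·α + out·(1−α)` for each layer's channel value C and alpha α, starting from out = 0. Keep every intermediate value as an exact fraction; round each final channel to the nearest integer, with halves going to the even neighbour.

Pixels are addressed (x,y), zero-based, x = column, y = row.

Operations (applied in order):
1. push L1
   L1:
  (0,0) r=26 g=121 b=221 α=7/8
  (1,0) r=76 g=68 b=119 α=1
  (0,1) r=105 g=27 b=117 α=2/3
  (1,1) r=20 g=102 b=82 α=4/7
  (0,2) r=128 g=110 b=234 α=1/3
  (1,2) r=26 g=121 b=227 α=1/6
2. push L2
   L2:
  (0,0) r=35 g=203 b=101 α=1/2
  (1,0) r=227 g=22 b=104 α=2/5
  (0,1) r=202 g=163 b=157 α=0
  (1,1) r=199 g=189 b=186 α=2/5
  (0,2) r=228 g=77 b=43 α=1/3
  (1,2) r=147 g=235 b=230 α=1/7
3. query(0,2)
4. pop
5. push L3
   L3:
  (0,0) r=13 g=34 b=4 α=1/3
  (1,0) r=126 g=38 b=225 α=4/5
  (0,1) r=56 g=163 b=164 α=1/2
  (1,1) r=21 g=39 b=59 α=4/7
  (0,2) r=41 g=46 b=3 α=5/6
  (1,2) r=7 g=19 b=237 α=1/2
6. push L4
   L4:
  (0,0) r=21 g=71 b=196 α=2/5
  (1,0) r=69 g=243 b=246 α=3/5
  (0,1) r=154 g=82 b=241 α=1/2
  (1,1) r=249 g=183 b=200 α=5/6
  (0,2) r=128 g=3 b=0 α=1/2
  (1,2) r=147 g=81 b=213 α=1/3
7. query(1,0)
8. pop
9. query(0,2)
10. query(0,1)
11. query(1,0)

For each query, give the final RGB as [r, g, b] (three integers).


at x=0,y=2 over L1,L2:
+L1 (α=1/3) → [128/3, 110/3, 78]
+L2 (α=1/3) → [940/9, 451/9, 199/3]
= [104, 50, 66]

(1,0) stack=L1,L3,L4; from [0,0,0]:
L1 α=1: [76, 68, 119]
L3 α=4/5: [116, 44, 1019/5]
L4 α=3/5: [439/5, 817/5, 5728/25]
rounded: [88, 163, 229]

query (0,2) [L1,L3] — begin 0,0,0
+L1 (α=1/3) → [128/3, 110/3, 78]
+L3 (α=5/6) → [743/18, 400/9, 31/2]
rounded: [41, 44, 16]

query (0,1) [L1,L3] — begin 0,0,0
after L1 α=2/3: [70, 18, 78]
after L3 α=1/2: [63, 181/2, 121]
→ [63, 90, 121]

(1,0) stack=L1,L3; from [0,0,0]:
+L1 (α=1) → [76, 68, 119]
+L3 (α=4/5) → [116, 44, 1019/5]
→ [116, 44, 204]


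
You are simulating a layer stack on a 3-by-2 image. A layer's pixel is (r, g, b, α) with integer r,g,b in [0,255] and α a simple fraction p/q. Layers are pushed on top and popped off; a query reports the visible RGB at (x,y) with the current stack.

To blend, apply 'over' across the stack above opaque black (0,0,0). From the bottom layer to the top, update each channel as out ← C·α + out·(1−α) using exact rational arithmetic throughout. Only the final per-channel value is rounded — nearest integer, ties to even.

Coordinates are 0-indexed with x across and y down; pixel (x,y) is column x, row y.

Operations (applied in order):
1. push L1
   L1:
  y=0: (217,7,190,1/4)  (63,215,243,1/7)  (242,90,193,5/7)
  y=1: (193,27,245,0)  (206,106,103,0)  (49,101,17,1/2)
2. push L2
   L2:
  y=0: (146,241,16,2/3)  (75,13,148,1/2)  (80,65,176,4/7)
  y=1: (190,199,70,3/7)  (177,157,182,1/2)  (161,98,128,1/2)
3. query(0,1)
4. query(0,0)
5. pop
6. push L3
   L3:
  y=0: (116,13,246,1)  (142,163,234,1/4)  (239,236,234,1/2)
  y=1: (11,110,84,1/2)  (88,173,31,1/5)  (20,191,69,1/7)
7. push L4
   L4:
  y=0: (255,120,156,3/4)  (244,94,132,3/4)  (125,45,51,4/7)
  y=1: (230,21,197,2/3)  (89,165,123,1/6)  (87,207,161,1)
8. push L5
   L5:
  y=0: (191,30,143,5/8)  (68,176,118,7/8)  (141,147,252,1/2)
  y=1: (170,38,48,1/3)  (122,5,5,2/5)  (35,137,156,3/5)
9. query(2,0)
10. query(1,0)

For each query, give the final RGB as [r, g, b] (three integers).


(0,1) stack=L1,L2; from [0,0,0]:
after L1 α=0: [0, 0, 0]
after L2 α=3/7: [570/7, 597/7, 30]
→ [81, 85, 30]

at x=0,y=0 over L1,L2:
L1 α=1/4: [217/4, 7/4, 95/2]
L2 α=2/3: [1385/12, 645/4, 53/2]
→ [115, 161, 26]

query (2,0) [L1,L3,L4,L5] — begin 0,0,0
+L1 (α=5/7) → [1210/7, 450/7, 965/7]
+L3 (α=1/2) → [2883/14, 1051/7, 2603/14]
+L4 (α=4/7) → [15649/98, 4413/49, 10665/98]
+L5 (α=1/2) → [29467/196, 5808/49, 35361/196]
rounded: [150, 119, 180]

query (1,0) [L1,L3,L4,L5] — begin 0,0,0
L1 α=1/7: [9, 215/7, 243/7]
L3 α=1/4: [169/4, 893/14, 2367/28]
L4 α=3/4: [3097/16, 4841/56, 13455/112]
L5 α=7/8: [10713/128, 73833/448, 105967/896]
rounded: [84, 165, 118]
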